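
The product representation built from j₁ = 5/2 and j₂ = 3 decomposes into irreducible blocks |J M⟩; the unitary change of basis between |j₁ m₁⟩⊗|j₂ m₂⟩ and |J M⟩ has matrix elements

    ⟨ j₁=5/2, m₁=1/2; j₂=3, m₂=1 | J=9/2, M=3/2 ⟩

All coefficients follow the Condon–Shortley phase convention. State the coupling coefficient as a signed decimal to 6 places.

triangle: 1!*4!*5!/11! = 2880/39916800
(j±m)!: 3!*2!*4!*2!*6!*3! = 2488320
prefactor² = (2J+1)*Δ*N² = 138240/77
  k=0: +1/(0!*1!*2!*4!*2!*1!) = 1/96
  k=1: −1/(1!*0!*1!*3!*3!*2!) = -1/72
Σ = -1/288  ⇒  CG² = 138240/77*(-1/288)² = 5/231
CG = −√(5/231) = -0.147122

-0.147122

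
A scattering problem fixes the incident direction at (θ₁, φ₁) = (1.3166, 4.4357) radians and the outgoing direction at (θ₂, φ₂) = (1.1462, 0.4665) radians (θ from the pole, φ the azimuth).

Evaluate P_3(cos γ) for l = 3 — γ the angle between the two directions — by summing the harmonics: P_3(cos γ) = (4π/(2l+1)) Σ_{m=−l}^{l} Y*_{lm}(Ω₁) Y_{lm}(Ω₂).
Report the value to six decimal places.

0.439893

Addition theorem: P_3(cos γ) = (4π/7) Σ_m Y*_{lm}(Ω₁) Y_{lm}(Ω₂), m = −3…3:
  m=-3: (0.279162, 0.255274) × (0.053807, -0.311039) = (0.094421, -0.073095)  (running Σ = (0.094421, -0.073095))
  m=-2: (-0.204815, 0.126527) × (0.208139, -0.280842) = (-0.007096, 0.083856)  (running Σ = (0.087325, 0.010761))
  m=-1: (0.058430, 0.205760) × (-0.039840, 0.020062) = (-0.006456, -0.007025)  (running Σ = (0.080869, 0.003736))
  m=0: (-0.251854, -0.000000) × (-0.330748, 0.000000) = (0.083300, 0.000000)  (running Σ = (0.164170, 0.003736))
  m=1: (-0.058430, 0.205760) × (0.039840, 0.020062) = (-0.006456, 0.007025)  (running Σ = (0.157714, 0.010761))
  m=2: (-0.204815, -0.126527) × (0.208139, 0.280842) = (-0.007096, -0.083856)  (running Σ = (0.150618, -0.073095))
  m=3: (-0.279162, 0.255274) × (-0.053807, -0.311039) = (0.094421, 0.073095)  (running Σ = (0.245039, 0.000000))
Total Σ_m = (0.245039, 0.000000). Multiply by 1.795196: (0.439893, 0.000000). P_3(cos γ) = 0.439893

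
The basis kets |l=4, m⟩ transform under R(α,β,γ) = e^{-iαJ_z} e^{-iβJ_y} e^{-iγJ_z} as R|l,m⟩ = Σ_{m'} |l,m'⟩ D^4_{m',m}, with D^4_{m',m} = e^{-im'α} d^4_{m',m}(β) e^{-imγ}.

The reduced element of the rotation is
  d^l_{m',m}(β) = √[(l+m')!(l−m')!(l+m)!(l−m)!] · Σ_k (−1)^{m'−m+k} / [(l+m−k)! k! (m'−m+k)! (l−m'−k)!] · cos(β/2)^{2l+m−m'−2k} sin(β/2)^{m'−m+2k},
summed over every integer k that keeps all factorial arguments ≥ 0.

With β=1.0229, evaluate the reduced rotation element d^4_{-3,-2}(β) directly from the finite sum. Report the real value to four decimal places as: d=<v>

d=0.0386

d^4_{-3,-2}(β=1.0229) via the finite sum:
c=cos(1.022900/2)=0.872036, s=sin(1.022900/2)=0.489442; N=√[1·5040·2·720]=2693.993318
The bounds max(0,m−m')=1 and min(l+m,l−m')=2 give 2 terms
  k=1: (−1)^0·2693.9933/(720)·0.8720^7·0.4894^1 = +0.702272
  k=2: (−1)^1·2693.9933/(240)·0.8720^5·0.4894^3 = -0.663683
d^4_{-3,-2}(1.0229) = +0.702272 -0.663683 = +0.038589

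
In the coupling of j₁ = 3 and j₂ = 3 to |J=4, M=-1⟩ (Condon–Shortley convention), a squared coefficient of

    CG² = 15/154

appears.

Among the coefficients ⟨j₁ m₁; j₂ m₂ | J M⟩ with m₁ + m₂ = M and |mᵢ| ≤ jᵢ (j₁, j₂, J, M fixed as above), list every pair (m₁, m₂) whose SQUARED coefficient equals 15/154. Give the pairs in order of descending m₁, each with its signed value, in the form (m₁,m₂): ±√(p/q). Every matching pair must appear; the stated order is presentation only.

(0,-1): −√(15/154); (-1,0): −√(15/154)

Admissible pairs with m₁+m₂ = M = -1: (-3,2), (-2,1), (-1,0), (0,-1), (1,-2), (2,-3)
  (m₁,m₂)=(2,-3): CG² = 15/77, CG = +√(15/77)
  (m₁,m₂)=(1,-2): CG² = 16/77, CG = +√(16/77)
  (m₁,m₂)=(0,-1): CG² = 15/154, CG = −√(15/154)   ← matches the target
  (m₁,m₂)=(-1,0): CG² = 15/154, CG = −√(15/154)   ← matches the target
  (m₁,m₂)=(-2,1): CG² = 16/77, CG = +√(16/77)
  (m₁,m₂)=(-3,2): CG² = 15/77, CG = +√(15/77)
Pairs with CG² = 15/154: (0,-1): −√(15/154); (-1,0): −√(15/154)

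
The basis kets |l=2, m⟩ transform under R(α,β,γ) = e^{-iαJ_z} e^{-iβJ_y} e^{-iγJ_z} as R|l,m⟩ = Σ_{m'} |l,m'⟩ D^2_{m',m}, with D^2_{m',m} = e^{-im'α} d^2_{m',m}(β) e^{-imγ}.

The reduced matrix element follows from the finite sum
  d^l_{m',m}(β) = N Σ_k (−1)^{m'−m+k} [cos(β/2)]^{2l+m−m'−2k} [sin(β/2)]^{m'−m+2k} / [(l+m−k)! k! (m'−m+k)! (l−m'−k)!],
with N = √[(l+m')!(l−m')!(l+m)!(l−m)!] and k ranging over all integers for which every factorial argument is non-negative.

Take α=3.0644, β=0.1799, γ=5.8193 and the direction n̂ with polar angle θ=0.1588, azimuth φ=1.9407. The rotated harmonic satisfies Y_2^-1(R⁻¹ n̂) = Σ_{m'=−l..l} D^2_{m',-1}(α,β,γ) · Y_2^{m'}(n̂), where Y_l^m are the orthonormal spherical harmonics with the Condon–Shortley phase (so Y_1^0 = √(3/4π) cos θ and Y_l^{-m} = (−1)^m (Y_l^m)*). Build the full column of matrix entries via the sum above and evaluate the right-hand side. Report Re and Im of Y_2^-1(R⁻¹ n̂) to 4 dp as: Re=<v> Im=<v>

Need the full column D^2_{m',-1} for m'=−2..2 at α=3.0644, β=0.1799, γ=5.8193.
cos(β/2)=0.995957, sin(β/2)=0.089829
d^2_{-2,-1}: single k=1 term ⇒ +0.177487;  D = +0.144631-0.102876i
d^2_{-1,-1}: k∈[0..1] ⇒ +0.983927 -0.024012 = +0.959914;  D = -0.822794+0.494414i
d^2_{0,-1}: k∈[0..1] ⇒ -0.217377 +0.001768 = -0.215608;  D = -0.192823+0.096469i
d^2_{1,-1}: k∈[0..1] ⇒ +0.024012 -0.000065 = +0.023947;  D = -0.022179+0.009031i
d^2_{2,-1}: single k=0 term ⇒ -0.001444;  D = -0.001375+0.000440i
Y_2^{m'}(θ=0.1588,φ=1.9407) and Σ D·Y over m':
  (+0.1446-0.1029i)·(-0.0071+0.0065i)  (-0.8228+0.4944i)·(-0.0436-0.1125i)  (-0.1928+0.0965i)·(+0.6071+0.0000i)  (-0.0222+0.0090i)·(+0.0436-0.1125i)  (-0.0014+0.0004i)·(-0.0071-0.0065i)
Y_2^-1(R⁻¹ n̂) = -0.025879+0.134116i

Re=-0.0259 Im=0.1341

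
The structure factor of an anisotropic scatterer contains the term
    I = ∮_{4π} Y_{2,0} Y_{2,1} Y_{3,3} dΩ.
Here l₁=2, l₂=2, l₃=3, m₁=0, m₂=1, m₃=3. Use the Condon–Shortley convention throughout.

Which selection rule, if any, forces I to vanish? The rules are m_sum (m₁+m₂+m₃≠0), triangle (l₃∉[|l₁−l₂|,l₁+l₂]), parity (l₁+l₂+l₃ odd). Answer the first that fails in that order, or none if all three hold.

m_sum

azimuthal sum: 0 + 1 + 3 = 4  ✗
0 ≤ 3 ≤ 4 (triangle on l)
L = 2 + 2 + 3 = 7 (odd)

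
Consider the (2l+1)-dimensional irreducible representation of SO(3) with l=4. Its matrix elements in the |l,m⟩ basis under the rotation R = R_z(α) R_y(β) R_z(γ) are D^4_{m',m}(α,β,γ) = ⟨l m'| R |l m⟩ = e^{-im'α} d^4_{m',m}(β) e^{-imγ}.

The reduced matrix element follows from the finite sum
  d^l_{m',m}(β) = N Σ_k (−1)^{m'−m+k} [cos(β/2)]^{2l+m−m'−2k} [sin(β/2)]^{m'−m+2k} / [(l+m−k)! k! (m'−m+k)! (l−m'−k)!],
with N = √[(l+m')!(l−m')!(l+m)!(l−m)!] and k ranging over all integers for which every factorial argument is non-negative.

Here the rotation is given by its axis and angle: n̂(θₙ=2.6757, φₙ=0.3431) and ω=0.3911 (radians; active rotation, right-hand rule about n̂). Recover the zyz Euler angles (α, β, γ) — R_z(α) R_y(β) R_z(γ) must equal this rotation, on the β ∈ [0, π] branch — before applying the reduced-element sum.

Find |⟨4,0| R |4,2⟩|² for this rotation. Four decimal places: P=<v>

Axis–angle → zyz. n̂ = (sinθₙcosφₙ, sinθₙsinφₙ, cosθₙ) = (+0.423038, +0.151121, -0.893421), ω = 0.3911.
R = I cosω + sinω [n̂]ₓ + (1−cosω) n̂n̂ᵀ gives
  R = [+0.938004, +0.345404, +0.029069; -0.335750, +0.926215, -0.171459; -0.086147, +0.151070, +0.984762]
β = atan2(√(R₁₃²+R₂₃²), R₃₃) = 0.174795; α = atan2(R₂₃, R₁₃) mod 2π = 4.880332; γ = atan2(R₃₂, −R₃₁) mod 2π = 1.052540
First d^4_{0,2}(β=0.1748), then the phase factors e^{-i(0)α} and e^{-i(2)γ}:
With c≡cos(β/2)=0.996183 and s≡sin(β/2)=0.087286, N=[24·24·720·2]^{1/2}=910.735966
k: max(0,(2)−(0))=2 … min(4+(2),4−(0))=4
  k=2: (−1)^0·910.7360/(96)·0.9962^6·0.0873^2 = +0.070640
  k=3: (−1)^1·910.7360/(36)·0.9962^4·0.0873^4 = -0.001446
  k=4: (−1)^2·910.7360/(96)·0.9962^2·0.0873^6 = +0.000004
d^4_{0,2}(0.1748) = +0.070640 -0.001446 +0.000004 = +0.069198
|D^4_{0,2}|² = |d^4_{0,2}(β)|² = (+0.069198)² = 0.004788 (the z-rotation phases have unit modulus)

P=0.0048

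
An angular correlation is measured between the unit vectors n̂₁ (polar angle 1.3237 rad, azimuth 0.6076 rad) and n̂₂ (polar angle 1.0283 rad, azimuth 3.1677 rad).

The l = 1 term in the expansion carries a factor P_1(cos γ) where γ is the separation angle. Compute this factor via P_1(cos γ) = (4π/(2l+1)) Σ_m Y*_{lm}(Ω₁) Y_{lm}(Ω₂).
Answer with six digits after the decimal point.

Expand P_1 via completeness: Σ_{m} conj(Y_{1,m}) at Ω₁ times Y_{1,m} at Ω₂ —
  [-1]  conj(Y_{1,-1})(Ω₁) = (0.275042, 0.191251) ; Y_{1,-1}(Ω₂) = (-0.295788, 0.007724) ; Δ = (-0.082831, -0.054445)
  [+0]  conj(Y_{1,0})(Ω₁) = (0.119507, -0.000000) ; Y_{1,0}(Ω₂) = (0.252254, 0.000000) ; Δ = (0.030146, 0.000000)
  [+1]  conj(Y_{1,1})(Ω₁) = (-0.275042, 0.191251) ; Y_{1,1}(Ω₂) = (0.295788, 0.007724) ; Δ = (-0.082831, 0.054445)
Total Σ_m = (-0.135517, 0.000000). Multiply by 4.188790: (-0.567651, 0.000000). P_1(cos γ) = -0.567651

-0.567651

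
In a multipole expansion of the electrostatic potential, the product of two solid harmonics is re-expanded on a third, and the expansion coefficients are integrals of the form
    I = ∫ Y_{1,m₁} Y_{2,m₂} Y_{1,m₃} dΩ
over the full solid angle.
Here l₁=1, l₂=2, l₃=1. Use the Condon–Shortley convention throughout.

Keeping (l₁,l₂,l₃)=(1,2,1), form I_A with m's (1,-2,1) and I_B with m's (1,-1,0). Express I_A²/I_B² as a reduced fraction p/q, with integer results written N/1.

2/1

Same 1,2,1: normalisation and zero-m 3j drop out of the ratio.
A: Δ: 2! 0! 2! / 5! → 1/30; sum: t=0:+1/4 = 1/4; 3j²(1 2 1; 1 -2 1) = Δ·Π!·Σ² = 1/5  (sign +1)
B: Δ: 2! 0! 2! / 5! → 1/30; sum: t=0:+1/2 = 1/2; 3j²(1 2 1; 1 -1 0) = Δ·Π!·Σ² = 1/10  (sign -1)
I_A²/I_B² = (1/5)/(1/10) = 2/1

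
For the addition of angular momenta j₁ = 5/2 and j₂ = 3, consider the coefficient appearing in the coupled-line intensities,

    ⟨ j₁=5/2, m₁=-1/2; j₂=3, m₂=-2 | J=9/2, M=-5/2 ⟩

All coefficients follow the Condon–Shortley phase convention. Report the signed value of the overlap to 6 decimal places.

+√(49/198) = +0.497468

√[10·1!4!5!/11! · 2!3!1!5!2!7!] = √(115200/11)
  +(−1)^0/∏(0,1,3,1,1,4)! = 1/144  (running 1/144)
  +(−1)^1/∏(1,0,2,0,2,5)! = -1/480  (running 7/1440)
⟨..|..⟩ = √(115200/11)·(7/1440) = +0.497468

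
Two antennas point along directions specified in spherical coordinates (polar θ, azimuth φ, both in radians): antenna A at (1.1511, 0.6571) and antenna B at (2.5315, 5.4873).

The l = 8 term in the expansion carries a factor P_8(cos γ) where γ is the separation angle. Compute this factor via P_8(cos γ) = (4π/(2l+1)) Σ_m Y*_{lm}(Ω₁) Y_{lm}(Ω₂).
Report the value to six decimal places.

-0.195838

Addition theorem: P_8(cos γ) = (4π/17) Σ_m Y*_{lm}(Ω₁) Y_{lm}(Ω₂), m = −8…8:
  m=-8: Y*=0.12912 - 0.21327j  Y=0.00596 + 0.00050j  product 0.00088 - 0.00121j
  m=-7: Y*=-0.05004 - 0.44216j  Y=-0.02593 + 0.02237j  product 0.01119 + 0.01034j
  m=-6: Y*=-0.22650 - 0.23369j  Y=0.00760 - 0.12061j  product -0.02991 + 0.02554j
  m=-5: Y*=0.10609 + 0.01537j  Y=0.19480 + 0.21638j  product 0.01734 + 0.02595j
  m=-4: Y*=0.31259 - 0.17616j  Y=-0.46855 - 0.01967j  product -0.14993 + 0.07639j
  m=-3: Y*=0.02556 - 0.06037j  Y=0.30750 - 0.28873j  product -0.00957 - 0.02595j
  m=-2: Y*=0.08134 + 0.31001j  Y=0.00003 - 0.00150j  product 0.00047 - 0.00011j
  m=-1: Y*=0.10454 + 0.08065j  Y=0.28728 + 0.29337j  product 0.00637 + 0.05384j
  m=+0: Y*=-0.30214 + 0.00000j  Y=-0.13696 + 0.00000j  product 0.04138 + 0.00000j
  m=+1: Y*=-0.10454 + 0.08065j  Y=-0.28728 + 0.29337j  product 0.00637 - 0.05384j
  m=+2: Y*=0.08134 - 0.31001j  Y=0.00003 + 0.00150j  product 0.00047 + 0.00011j
  m=+3: Y*=-0.02556 - 0.06037j  Y=-0.30750 - 0.28873j  product -0.00957 + 0.02595j
  m=+4: Y*=0.31259 + 0.17616j  Y=-0.46855 + 0.01967j  product -0.14993 - 0.07639j
  m=+5: Y*=-0.10609 + 0.01537j  Y=-0.19480 + 0.21638j  product 0.01734 - 0.02595j
  m=+6: Y*=-0.22650 + 0.23369j  Y=0.00760 + 0.12061j  product -0.02991 - 0.02554j
  m=+7: Y*=0.05004 - 0.44216j  Y=0.02593 + 0.02237j  product 0.01119 - 0.01034j
  m=+8: Y*=0.12912 + 0.21327j  Y=0.00596 - 0.00050j  product 0.00088 + 0.00121j
Total Σ_m = -0.26493 - 0.00000j. Multiply by 0.739198: -0.19584 - 0.00000j. P_8(cos γ) = -0.195838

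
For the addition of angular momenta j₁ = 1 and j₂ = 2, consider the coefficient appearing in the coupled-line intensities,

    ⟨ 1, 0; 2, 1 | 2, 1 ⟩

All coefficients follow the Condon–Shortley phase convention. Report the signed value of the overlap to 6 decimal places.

triangle: 1!·1!·3!/6! = 6/720
(j±m)!: 1!·1!·3!·1!·3!·1! = 36
prefactor² = (2J+1)·Δ·N² = 3/2
  k=0: +1/(0!·1!·1!·3!·0!·0!) = 1/6
  k=1: −1/(1!·0!·0!·2!·1!·1!) = -1/2
Σ = -1/3  ⇒  CG² = 3/2·(-1/3)² = 1/6
CG = −√(1/6) = -0.408248

-0.408248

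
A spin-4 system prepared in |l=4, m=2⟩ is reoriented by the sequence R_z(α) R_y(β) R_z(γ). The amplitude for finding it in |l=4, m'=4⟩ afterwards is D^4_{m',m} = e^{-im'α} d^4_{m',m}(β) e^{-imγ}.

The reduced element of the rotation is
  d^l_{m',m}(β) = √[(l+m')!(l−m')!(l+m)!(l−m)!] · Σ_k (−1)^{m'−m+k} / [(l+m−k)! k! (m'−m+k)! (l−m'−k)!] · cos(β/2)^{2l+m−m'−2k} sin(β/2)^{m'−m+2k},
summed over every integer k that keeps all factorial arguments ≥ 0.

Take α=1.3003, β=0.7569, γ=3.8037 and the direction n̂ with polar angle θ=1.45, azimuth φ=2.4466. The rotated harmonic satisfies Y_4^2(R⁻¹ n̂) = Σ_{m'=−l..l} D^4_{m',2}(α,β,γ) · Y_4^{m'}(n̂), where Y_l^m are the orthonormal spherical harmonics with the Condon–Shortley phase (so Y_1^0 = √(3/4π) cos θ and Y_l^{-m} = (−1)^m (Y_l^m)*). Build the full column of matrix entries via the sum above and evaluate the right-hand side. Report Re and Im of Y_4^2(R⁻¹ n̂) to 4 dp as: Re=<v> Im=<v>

Need the full column D^4_{m',2} for m'=−4..4 at α=1.3003, β=0.7569, γ=3.8037.
cos(β/2)=0.929238, sin(β/2)=0.369481
d^4_{-4,2}: single k=6 term ⇒ +0.011625;  D = -0.008621-0.007799i
d^4_{-3,2}: k∈[5..6] ⇒ +0.062019 -0.003268 = +0.058751;  D = -0.049623+0.031451i
d^4_{-2,2}: k∈[4..6] ⇒ +0.208433 -0.026362 +0.000347 = +0.182418;  D = +0.052933+0.174569i
d^4_{-1,2}: k∈[3..5] ⇒ +0.494226 -0.117205 +0.003706 = +0.380727;  D = +0.380618-0.009104i
d^4_{0,2}: k∈[2..4] ⇒ +0.833811 -0.351532 +0.020841 = +0.503120;  D = +0.122807-0.487902i
d^4_{1,2}: k∈[1..3] ⇒ +0.937817 -0.741339 +0.078137 = +0.274614;  D = -0.238713-0.135753i
d^4_{2,2}: k∈[0..2] ⇒ +0.555926 -1.054697 +0.208433 = -0.290337;  D = +0.205746-0.204852i
d^4_{3,2}: k∈[0..1] ⇒ -0.827077 +0.392280 = -0.434797;  D = -0.213291-0.378887i
d^4_{4,2}: single k=0 term ⇒ +0.465077;  D = +0.451500-0.111557i
Y_4^{m'}(θ=1.45,φ=2.4466) and Σ D·Y over m':
  (-0.0086-0.0078i)·(-0.4020+0.1521i)  (-0.0496+0.0315i)·(+0.0726-0.1285i)  (+0.0529+0.1746i)·(-0.0533-0.2913i)  (+0.3806-0.0091i)·(+0.1260+0.1050i)  (+0.1228-0.4879i)·(+0.2721+0.0000i)  (-0.2387-0.1358i)·(-0.1260+0.1050i)  (+0.2057-0.2049i)·(-0.0533+0.2913i)  (-0.2133-0.3789i)·(-0.0726-0.1285i)  (+0.4515-0.1116i)·(-0.4020-0.1521i)
Y_4^2(R⁻¹ n̂) = -0.003154-0.014169i

Re=-0.0032 Im=-0.0142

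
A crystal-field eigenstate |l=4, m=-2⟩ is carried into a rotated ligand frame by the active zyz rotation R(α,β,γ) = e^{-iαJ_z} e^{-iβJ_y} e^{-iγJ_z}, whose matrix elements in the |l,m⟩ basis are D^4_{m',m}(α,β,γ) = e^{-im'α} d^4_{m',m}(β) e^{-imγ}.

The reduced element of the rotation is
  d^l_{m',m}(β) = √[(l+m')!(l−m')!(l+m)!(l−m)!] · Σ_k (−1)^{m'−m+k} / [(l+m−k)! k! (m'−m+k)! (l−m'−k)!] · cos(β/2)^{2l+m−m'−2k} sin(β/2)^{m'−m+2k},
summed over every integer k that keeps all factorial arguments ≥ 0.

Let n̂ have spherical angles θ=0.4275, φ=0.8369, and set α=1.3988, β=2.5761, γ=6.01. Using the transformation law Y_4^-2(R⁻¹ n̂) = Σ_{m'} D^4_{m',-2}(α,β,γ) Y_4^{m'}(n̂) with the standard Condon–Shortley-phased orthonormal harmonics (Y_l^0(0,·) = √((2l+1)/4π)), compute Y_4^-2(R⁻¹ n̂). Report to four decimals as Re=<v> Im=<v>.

Need the full column D^4_{m',-2} for m'=−4..4 at α=1.3988, β=2.5761, γ=6.0100.
cos(β/2)=0.278994, sin(β/2)=0.960293
d^4_{-4,-2}: single k=2 term ⇒ +0.002301;  D = +0.000760-0.002172i
d^4_{-3,-2}: k∈[1..2] ⇒ +0.000473 -0.016802 = -0.016330;  D = +0.014264+0.007949i
d^4_{-2,-2}: k∈[0..2] ⇒ +0.000037 -0.005219 +0.077283 = +0.072101;  D = -0.045361+0.056044i
d^4_{-1,-2}: k∈[0..2] ⇒ -0.000536 +0.031753 -0.250794 = -0.219577;  D = -0.144516-0.165315i
d^4_{0,-2}: k∈[0..2] ⇒ +0.004126 -0.130342 +0.579073 = +0.452856;  D = +0.386928-0.235300i
d^4_{1,-2}: k∈[0..2] ⇒ -0.021169 +0.376192 -0.891368 = -0.536345;  D = +0.196136+0.499196i
d^4_{2,-2}: k∈[0..2] ⇒ +0.077283 -0.732475 +0.723152 = +0.067960;  D = -0.066573+0.013660i
d^4_{3,-2}: k∈[0..1] ⇒ -0.199062 +0.786113 = +0.587051;  D = +0.017833+0.586780i
d^4_{4,-2}: single k=0 term ⇒ +0.322991;  D = +0.319758+0.045588i
Y_4^{m'}(θ=0.4275,φ=0.8369) and Σ D·Y over m':
  (+0.0008-0.0022i)·(-0.0128+0.0027i)  (+0.0143+0.0079i)·(-0.0655-0.0479i)  (-0.0454+0.0560i)·(-0.0284-0.2744i)  (-0.1445-0.1653i)·(+0.3343-0.3707i)  (+0.3869-0.2353i)·(+0.2283+0.0000i)  (+0.1961+0.4992i)·(-0.3343-0.3707i)  (-0.0666+0.0137i)·(-0.0284+0.2744i)  (+0.0178+0.5868i)·(+0.0655-0.0479i)  (+0.3198+0.0456i)·(-0.0128-0.0027i)
Y_4^-2(R⁻¹ n̂) = +0.137759-0.267838i

Re=0.1378 Im=-0.2678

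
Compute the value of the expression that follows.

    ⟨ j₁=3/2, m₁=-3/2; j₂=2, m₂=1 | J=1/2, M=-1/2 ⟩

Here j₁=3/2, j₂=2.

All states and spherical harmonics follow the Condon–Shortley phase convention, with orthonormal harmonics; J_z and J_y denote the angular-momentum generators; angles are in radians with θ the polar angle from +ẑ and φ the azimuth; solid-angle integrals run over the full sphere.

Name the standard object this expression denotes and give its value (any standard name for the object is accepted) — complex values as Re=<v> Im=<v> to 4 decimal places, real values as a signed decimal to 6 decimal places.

Clebsch–Gordan coefficient, −√(1/10) ≈ -0.316228

This is a Clebsch–Gordan (vector-coupling) coefficient.
√[2·3!0!1!/5! · 0!3!3!1!0!1!] = √(18/5)
  +(−1)^3/∏(3,0,0,0,0,1)! = -1/6  (running -1/6)
⟨..|..⟩ = √(18/5)·(-1/6) = -0.316228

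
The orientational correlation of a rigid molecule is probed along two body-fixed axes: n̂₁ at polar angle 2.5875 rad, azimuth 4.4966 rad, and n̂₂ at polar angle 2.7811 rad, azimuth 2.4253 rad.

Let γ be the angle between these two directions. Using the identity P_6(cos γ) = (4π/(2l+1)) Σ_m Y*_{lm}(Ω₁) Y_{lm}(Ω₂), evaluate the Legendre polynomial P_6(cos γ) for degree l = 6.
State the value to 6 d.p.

Term-by-term m-sum for l=6 (normalisation 4π/13 = 0.966644):
  [-6]  conj(Y_{6,-6})(Ω₁) = (-0.002794, 0.009863) ; Y_{6,-6}(Ω₂) = (-0.000375, -0.000852) ; Δ = (0.000009, -0.000001)
  [-5]  conj(Y_{6,-5})(Ω₁) = (0.050590, 0.027105) ; Y_{6,-5}(Ω₂) = (-0.007737, -0.003641) ; Δ = (-0.000293, -0.000394)
  [-4]  conj(Y_{6,-4})(Ω₁) = (0.123630, -0.144524) ; Y_{6,-4}(Ω₂) = (-0.045864, 0.013011) ; Δ = (-0.003790, 0.008237)
  [-3]  conj(Y_{6,-3})(Ω₁) = (-0.241115, -0.318910) ; Y_{6,-3}(Ω₂) = (-0.096931, 0.148569) ; Δ = (0.070752, -0.004910)
  [-2]  conj(Y_{6,-2})(Ω₁) = (-0.429197, 0.197659) ; Y_{6,-2}(Ω₂) = (0.058837, 0.422991) ; Δ = (-0.108861, -0.169917)
  [-1]  conj(Y_{6,-1})(Ω₁) = (0.022205, 0.101301) ; Y_{6,-1}(Ω₂) = (0.413490, 0.359956) ; Δ = (-0.027282, 0.049880)
  [+0]  conj(Y_{6,0})(Ω₁) = (-0.409412, -0.000000) ; Y_{6,0}(Ω₂) = (0.032033, 0.000000) ; Δ = (-0.013115, -0.000000)
  [+1]  conj(Y_{6,1})(Ω₁) = (-0.022205, 0.101301) ; Y_{6,1}(Ω₂) = (-0.413490, 0.359956) ; Δ = (-0.027282, -0.049880)
  [+2]  conj(Y_{6,2})(Ω₁) = (-0.429197, -0.197659) ; Y_{6,2}(Ω₂) = (0.058837, -0.422991) ; Δ = (-0.108861, 0.169917)
  [+3]  conj(Y_{6,3})(Ω₁) = (0.241115, -0.318910) ; Y_{6,3}(Ω₂) = (0.096931, 0.148569) ; Δ = (0.070752, 0.004910)
  [+4]  conj(Y_{6,4})(Ω₁) = (0.123630, 0.144524) ; Y_{6,4}(Ω₂) = (-0.045864, -0.013011) ; Δ = (-0.003790, -0.008237)
  [+5]  conj(Y_{6,5})(Ω₁) = (-0.050590, 0.027105) ; Y_{6,5}(Ω₂) = (0.007737, -0.003641) ; Δ = (-0.000293, 0.000394)
  [+6]  conj(Y_{6,6})(Ω₁) = (-0.002794, -0.009863) ; Y_{6,6}(Ω₂) = (-0.000375, 0.000852) ; Δ = (0.000009, 0.000001)
Total Σ_m = (-0.152043, 0.000000). Multiply by 0.966644: (-0.146971, 0.000000). P_6(cos γ) = -0.146971

-0.146971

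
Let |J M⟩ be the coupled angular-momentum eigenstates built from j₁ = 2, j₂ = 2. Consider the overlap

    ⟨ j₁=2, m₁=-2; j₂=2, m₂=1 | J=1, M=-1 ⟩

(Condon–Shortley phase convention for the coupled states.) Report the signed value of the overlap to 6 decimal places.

triangle: 3!×1!×1!/6! = 6/720
(j±m)!: 0!×4!×3!×1!×0!×2! = 288
prefactor² = (2J+1)×Δ×N² = 36/5
  k=3: −1/(3!×0!×1!×0!×0!×1!) = -1/6
Σ = -1/6  ⇒  CG² = 36/5×(-1/6)² = 1/5
CG = −√(1/5) = -0.447214

−√(1/5) ≈ -0.447214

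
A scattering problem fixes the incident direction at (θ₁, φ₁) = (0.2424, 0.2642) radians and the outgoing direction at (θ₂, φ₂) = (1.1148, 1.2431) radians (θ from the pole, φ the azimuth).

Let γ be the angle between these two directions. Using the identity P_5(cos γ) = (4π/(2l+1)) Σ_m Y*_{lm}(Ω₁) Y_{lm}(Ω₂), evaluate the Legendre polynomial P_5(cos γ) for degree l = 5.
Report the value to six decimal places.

-0.022593

Summing Y*_{l m}(θ₁,φ₁)·Y_{l m}(θ₂,φ₂) over m ∈ [−5, 5]; prefactor 4π/(2·5+1) = 1.142397:
  term(m=-5) = 0.00002 + 0.00010j   from Y*(Ω₁)=0.00009 + 0.00036j, Y(Ω₂)=0.27015 + 0.01831j
  term(m=-4) = -0.00142 + 0.00139j   from Y*(Ω₁)=0.00233 + 0.00412j, Y(Ω₂)=0.10797 + 0.40585j
  term(m=-3) = -0.00654 - 0.00136j   from Y*(Ω₁)=0.02513 + 0.02549j, Y(Ω₂)=-0.15528 + 0.10345j
  term(m=-2) = 0.01645 + 0.04036j   from Y*(Ω₁)=0.14958 + 0.08732j, Y(Ω₂)=0.19948 + 0.15335j
  term(m=-1) = -0.07367 + 0.10958j   from Y*(Ω₁)=0.47914 + 0.12962j, Y(Ω₂)=-0.08563 + 0.25187j
  term(m=+0) = 0.11056 + 0.00000j   from Y*(Ω₁)=0.56569 + 0.00000j, Y(Ω₂)=0.19544 + 0.00000j
  term(m=+1) = -0.07367 - 0.10958j   from Y*(Ω₁)=-0.47914 + 0.12962j, Y(Ω₂)=0.08563 + 0.25187j
  term(m=+2) = 0.01645 - 0.04036j   from Y*(Ω₁)=0.14958 - 0.08732j, Y(Ω₂)=0.19948 - 0.15335j
  term(m=+3) = -0.00654 + 0.00136j   from Y*(Ω₁)=-0.02513 + 0.02549j, Y(Ω₂)=0.15528 + 0.10345j
  term(m=+4) = -0.00142 - 0.00139j   from Y*(Ω₁)=0.00233 - 0.00412j, Y(Ω₂)=0.10797 - 0.40585j
  term(m=+5) = 0.00002 - 0.00010j   from Y*(Ω₁)=-0.00009 + 0.00036j, Y(Ω₂)=-0.27015 + 0.01831j
Accumulated sum -0.01978 - 0.00000j; after 4π/(2l+1) scaling, -0.02259 - 0.00000j ⇒ P_5 = -0.022593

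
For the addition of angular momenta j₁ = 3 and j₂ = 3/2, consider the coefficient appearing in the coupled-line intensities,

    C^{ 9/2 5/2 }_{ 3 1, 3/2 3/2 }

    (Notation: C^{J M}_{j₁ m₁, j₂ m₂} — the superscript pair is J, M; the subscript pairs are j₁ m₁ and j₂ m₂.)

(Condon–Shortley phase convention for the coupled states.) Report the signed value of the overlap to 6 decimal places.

+√(5/12) = +0.645497

√[10·0!6!3!/10! · 4!2!3!0!7!2!] = √(34560)
  +(−1)^0/∏(0,0,2,3,4,0)! = 1/288  (running 1/288)
⟨..|..⟩ = √(34560)·(1/288) = +0.645497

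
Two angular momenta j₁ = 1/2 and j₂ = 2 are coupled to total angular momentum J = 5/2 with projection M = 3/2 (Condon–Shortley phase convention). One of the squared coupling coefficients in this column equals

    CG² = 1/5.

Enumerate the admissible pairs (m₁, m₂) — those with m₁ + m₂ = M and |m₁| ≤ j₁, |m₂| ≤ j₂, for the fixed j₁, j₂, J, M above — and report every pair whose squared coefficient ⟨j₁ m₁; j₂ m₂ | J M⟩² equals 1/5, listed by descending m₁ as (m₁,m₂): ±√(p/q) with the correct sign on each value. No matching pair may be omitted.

(-1/2,2): +√(1/5)

Admissible pairs with m₁+m₂ = M = 3/2: (-1/2,2), (1/2,1)
  (m₁,m₂)=(1/2,1): CG² = 4/5, CG = +√(4/5)
  (m₁,m₂)=(-1/2,2): CG² = 1/5, CG = +√(1/5)   ← matches the target
Pairs with CG² = 1/5: (-1/2,2): +√(1/5)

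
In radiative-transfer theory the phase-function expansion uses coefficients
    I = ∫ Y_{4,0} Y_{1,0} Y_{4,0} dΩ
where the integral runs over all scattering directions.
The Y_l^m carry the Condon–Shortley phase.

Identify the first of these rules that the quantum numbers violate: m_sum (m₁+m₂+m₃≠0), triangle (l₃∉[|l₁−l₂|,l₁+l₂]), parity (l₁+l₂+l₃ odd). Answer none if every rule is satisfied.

parity

m₁+m₂+m₃ = 0 + 0 + 0 = 0  ✓
triangle: |4−1|=3 ≤ l₃=4 ≤ 4+1=5  ✓
parity: l₁+l₂+l₃ = 9 is odd  ✗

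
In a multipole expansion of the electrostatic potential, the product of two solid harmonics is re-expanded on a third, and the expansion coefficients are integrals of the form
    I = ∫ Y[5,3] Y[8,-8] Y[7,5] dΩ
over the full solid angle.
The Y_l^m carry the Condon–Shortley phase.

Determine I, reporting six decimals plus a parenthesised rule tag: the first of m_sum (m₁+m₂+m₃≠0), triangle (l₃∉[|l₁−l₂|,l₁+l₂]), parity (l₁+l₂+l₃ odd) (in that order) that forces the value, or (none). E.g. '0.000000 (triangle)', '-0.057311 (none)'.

0.177762 (none)

m-sum 0 ✓  L=20 even ✓  3≤7≤13 ✓
Π(2lᵢ+1) = 11×17×15 = 2805
triangle coeff Δ(5,8,7) = 1/814773960
Σ_t [1,5]: t=1:−1/87091200 t=2:+1/4976640 t=3:−1/2073600 t=4:+1/4976640 t=5:−1/87091200 = -1/9676800
(3j)²=360/46189 [(5 8 7; 0 0 0)], sign=+1
Σ_t [0,0]: t=0:+1/10450944000 = 1/10450944000
(3j)²=88/4845 [(5 8 7; 3 -8 5)], sign=+1
⇒ 4πI² = 31680/79781
I = (+1)√(31680/79781/(4π)) = 0.17776159
No selection rule forces the value: the integral is nonzero (none).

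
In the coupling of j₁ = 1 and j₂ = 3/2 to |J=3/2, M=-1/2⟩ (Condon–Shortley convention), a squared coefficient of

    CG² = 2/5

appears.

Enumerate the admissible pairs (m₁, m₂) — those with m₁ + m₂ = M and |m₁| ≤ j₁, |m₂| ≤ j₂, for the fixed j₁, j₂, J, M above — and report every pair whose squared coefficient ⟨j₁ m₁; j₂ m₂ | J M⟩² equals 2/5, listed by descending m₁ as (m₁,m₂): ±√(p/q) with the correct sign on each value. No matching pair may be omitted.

(1,-3/2): +√(2/5)

Admissible pairs with m₁+m₂ = M = -1/2: (-1,1/2), (0,-1/2), (1,-3/2)
  (m₁,m₂)=(1,-3/2): CG² = 2/5, CG = +√(2/5)   ← matches the target
  (m₁,m₂)=(0,-1/2): CG² = 1/15, CG = +√(1/15)
  (m₁,m₂)=(-1,1/2): CG² = 8/15, CG = −√(8/15)
Pairs with CG² = 2/5: (1,-3/2): +√(2/5)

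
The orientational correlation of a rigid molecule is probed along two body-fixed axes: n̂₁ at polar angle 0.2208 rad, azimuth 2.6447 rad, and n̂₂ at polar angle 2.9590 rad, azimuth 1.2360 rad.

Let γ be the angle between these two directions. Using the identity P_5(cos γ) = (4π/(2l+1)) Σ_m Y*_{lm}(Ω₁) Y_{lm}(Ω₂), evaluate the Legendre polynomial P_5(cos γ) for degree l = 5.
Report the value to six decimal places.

Term-by-term m-sum for l=5 (normalisation 4π/11 = 1.142397):
  term(m=-5) = (0.000000, 0.000000)   from Y*(Ω₁)=(0.000185, 0.000143), Y(Ω₂)=(0.000091, 0.000009)
  term(m=-4) = (-0.000004, 0.000003)   from Y*(Ω₁)=(-0.001334, -0.003013), Y(Ω₂)=(-0.000360, -0.001527)
  term(m=-3) = (-0.000205, -0.000388)   from Y*(Ω₁)=(-0.002201, 0.027416), Y(Ω₂)=(-0.013463, 0.008561)
  term(m=-2) = (0.014578, -0.004899)   from Y*(Ω₁)=(0.080312, -0.123385), Y(Ω₂)=(0.081908, 0.064837)
  term(m=-1) = (0.031341, 0.191654)   from Y*(Ω₁)=(-0.413462, 0.224210), Y(Ω₂)=(0.135666, -0.389966)
  term(m=+0) = (-0.445748, 0.000000)   from Y*(Ω₁)=(0.622918, -0.000000), Y(Ω₂)=(-0.715580, 0.000000)
  term(m=+1) = (0.031341, -0.191654)   from Y*(Ω₁)=(0.413462, 0.224210), Y(Ω₂)=(-0.135666, -0.389966)
  term(m=+2) = (0.014578, 0.004899)   from Y*(Ω₁)=(0.080312, 0.123385), Y(Ω₂)=(0.081908, -0.064837)
  term(m=+3) = (-0.000205, 0.000388)   from Y*(Ω₁)=(0.002201, 0.027416), Y(Ω₂)=(0.013463, 0.008561)
  term(m=+4) = (-0.000004, -0.000003)   from Y*(Ω₁)=(-0.001334, 0.003013), Y(Ω₂)=(-0.000360, 0.001527)
  term(m=+5) = (0.000000, -0.000000)   from Y*(Ω₁)=(-0.000185, 0.000143), Y(Ω₂)=(-0.000091, 0.000009)
Total Σ_m = (-0.354327, 0.000000). Multiply by 1.142397: (-0.404782, 0.000000). P_5(cos γ) = -0.404782

-0.404782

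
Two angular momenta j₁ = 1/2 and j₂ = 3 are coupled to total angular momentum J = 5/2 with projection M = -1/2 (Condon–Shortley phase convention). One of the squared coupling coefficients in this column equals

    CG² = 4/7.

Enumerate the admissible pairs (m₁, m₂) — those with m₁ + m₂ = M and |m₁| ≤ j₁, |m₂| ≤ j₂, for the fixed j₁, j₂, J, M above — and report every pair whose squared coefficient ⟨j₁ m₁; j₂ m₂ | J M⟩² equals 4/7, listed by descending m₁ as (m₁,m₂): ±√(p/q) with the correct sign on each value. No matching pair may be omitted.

Admissible pairs with m₁+m₂ = M = -1/2: (-1/2,0), (1/2,-1)
  (m₁,m₂)=(1/2,-1): CG² = 4/7, CG = +√(4/7)   ← matches the target
  (m₁,m₂)=(-1/2,0): CG² = 3/7, CG = −√(3/7)
Pairs with CG² = 4/7: (1/2,-1): +√(4/7)

(1/2,-1): +√(4/7)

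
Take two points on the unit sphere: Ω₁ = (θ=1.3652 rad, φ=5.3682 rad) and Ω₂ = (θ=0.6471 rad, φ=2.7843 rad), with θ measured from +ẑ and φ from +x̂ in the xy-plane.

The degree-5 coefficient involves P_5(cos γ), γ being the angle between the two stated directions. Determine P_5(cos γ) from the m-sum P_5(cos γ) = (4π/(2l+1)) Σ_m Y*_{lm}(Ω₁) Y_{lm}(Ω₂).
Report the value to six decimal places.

-0.330690

Term-by-term m-sum for l=5 (normalisation 4π/11 = 1.142397):
  m=-5: Y*=-0.05718 + 0.41334j  Y=0.00791 - 0.03611j  product 0.01447 + 0.00533j
  m=-4: Y*=-0.23903 + 0.13634j  Y=0.02184 + 0.15314j  product -0.02610 - 0.03363j
  m=-3: Y*=0.18706 + 0.07835j  Y=-0.17152 - 0.31477j  product -0.00742 - 0.07232j
  m=-2: Y*=0.07435 + 0.28042j  Y=0.33767 + 0.29294j  product -0.05704 + 0.11647j
  m=-1: Y*=0.08661 - 0.11257j  Y=-0.10805 - 0.04034j  product -0.01390 + 0.00867j
  m=+0: Y*=0.29109 + 0.00000j  Y=-0.37614 + 0.00000j  product -0.10949 + 0.00000j
  m=+1: Y*=-0.08661 - 0.11257j  Y=0.10805 - 0.04034j  product -0.01390 - 0.00867j
  m=+2: Y*=0.07435 - 0.28042j  Y=0.33767 - 0.29294j  product -0.05704 - 0.11647j
  m=+3: Y*=-0.18706 + 0.07835j  Y=0.17152 - 0.31477j  product -0.00742 + 0.07232j
  m=+4: Y*=-0.23903 - 0.13634j  Y=0.02184 - 0.15314j  product -0.02610 + 0.03363j
  m=+5: Y*=0.05718 + 0.41334j  Y=-0.00791 - 0.03611j  product 0.01447 - 0.00533j
Total Σ_m = -0.28947 + 0.00000j. Multiply by 1.142397: -0.33069 + 0.00000j. P_5(cos γ) = -0.330690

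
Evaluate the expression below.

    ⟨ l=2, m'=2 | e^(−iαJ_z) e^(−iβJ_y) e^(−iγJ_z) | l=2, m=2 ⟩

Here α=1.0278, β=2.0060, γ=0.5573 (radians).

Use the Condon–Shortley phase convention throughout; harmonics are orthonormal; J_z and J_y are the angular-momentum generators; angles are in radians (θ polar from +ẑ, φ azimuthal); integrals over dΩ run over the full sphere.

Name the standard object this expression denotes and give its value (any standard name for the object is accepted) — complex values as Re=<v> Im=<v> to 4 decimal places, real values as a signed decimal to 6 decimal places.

This is a Wigner D-matrix element — the rotation-matrix element ⟨l m'| R(α,β,γ) |l m⟩ in the angular-momentum basis.
D^2_{2,2}(1.0278,2.0060,0.5573) = e^{-i·2·1.0278}·d^2_{2,2}(2.0060)·e^{-i·2·0.5573}. Compute d first:
c=cos(2.006000/2)=0.537775, s=sin(2.006000/2)=0.843088; N=√[24·1·24·1]=24.000000
k∈{0} keeps every argument non-negative
  k=0: (−1)^0·24.0000/(24)·0.5378^4·0.8431^0 = +0.083638
d^2_{2,2}(2.0060) = +0.083638
Attach z-rotation phases: D = e^{-i(2)(1.0278)}·(+0.083638)·e^{-i(2)(0.5573)} = -0.083604+0.002392i

Wigner D-matrix element, Re=-0.0836 Im=0.0024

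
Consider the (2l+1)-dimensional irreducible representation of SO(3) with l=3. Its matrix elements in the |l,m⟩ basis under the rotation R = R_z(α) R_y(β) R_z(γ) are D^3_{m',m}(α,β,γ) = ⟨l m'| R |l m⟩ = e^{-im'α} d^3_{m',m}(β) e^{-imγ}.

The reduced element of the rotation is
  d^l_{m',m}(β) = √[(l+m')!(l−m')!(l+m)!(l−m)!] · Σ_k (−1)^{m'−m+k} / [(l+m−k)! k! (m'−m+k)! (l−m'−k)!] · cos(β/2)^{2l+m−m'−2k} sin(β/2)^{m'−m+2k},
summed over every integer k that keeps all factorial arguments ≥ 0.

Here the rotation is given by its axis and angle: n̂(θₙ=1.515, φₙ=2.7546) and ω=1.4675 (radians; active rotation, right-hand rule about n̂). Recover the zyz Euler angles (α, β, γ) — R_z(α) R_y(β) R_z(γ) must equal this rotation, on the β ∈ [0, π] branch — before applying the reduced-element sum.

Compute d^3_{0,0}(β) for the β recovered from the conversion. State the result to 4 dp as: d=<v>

d=-0.1559

Axis–angle → zyz. n̂ = (sinθₙcosφₙ, sinθₙsinφₙ, cosθₙ) = (-0.924607, +0.376818, +0.055767), ω = 1.4675.
R = I cosω + sinω [n̂]ₓ + (1−cosω) n̂n̂ᵀ gives
  R = [+0.869860, -0.367953, +0.328563; -0.257013, +0.230463, +0.938526; -0.421055, -0.900831, +0.105902]
β = atan2(√(R₁₃²+R₂₃²), R₃₃) = 1.464695; α = atan2(R₂₃, R₁₃) mod 2π = 1.234046; γ = atan2(R₃₂, −R₃₁) mod 2π = 5.149624
d^3_{0,0}(β=1.4647) via the finite sum:
Half-angle: c=0.743607, s=0.668617. N=√(6·6·6·6)=36.000000
Admissible k: 0..3 (factorial args all ≥0)
  k=0: (−1)^0·36.0000/(36)·0.7436^6·0.6686^0 = +0.169067
  k=1: (−1)^1·36.0000/(4)·0.7436^4·0.6686^2 = -1.230186
  k=2: (−1)^2·36.0000/(4)·0.7436^2·0.6686^4 = +0.994579
  k=3: (−1)^3·36.0000/(36)·0.7436^0·0.6686^6 = -0.089344
d^3_{0,0}(1.4647) = +0.169067 -1.230186 +0.994579 -0.089344 = -0.155884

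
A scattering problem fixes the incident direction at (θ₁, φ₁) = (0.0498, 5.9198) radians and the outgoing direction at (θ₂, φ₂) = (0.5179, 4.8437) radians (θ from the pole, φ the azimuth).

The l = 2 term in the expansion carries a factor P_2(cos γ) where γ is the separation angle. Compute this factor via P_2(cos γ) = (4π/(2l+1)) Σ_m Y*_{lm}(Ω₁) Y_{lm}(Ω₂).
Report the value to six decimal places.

Addition theorem: P_2(cos γ) = (4π/5) Σ_m Y*_{lm}(Ω₁) Y_{lm}(Ω₂), m = −2…2:
  m=-2: Y*=+0.000715-0.000636i  Y=-0.091423+0.024577i  product -0.000050+0.000076i
  m=-1: Y*=+0.035901-0.013652i  Y=+0.043509+0.329440i  product +0.006060+0.011233i
  m=+0: Y*=+0.628439-0.000000i  Y=+0.398894+0.000000i  product +0.250680+0.000000i
  m=+1: Y*=-0.035901-0.013652i  Y=-0.043509+0.329440i  product +0.006060-0.011233i
  m=+2: Y*=+0.000715+0.000636i  Y=-0.091423-0.024577i  product -0.000050-0.000076i
Σ over m = +0.262700-0.000000i; ×(4π/5) → +0.660237-0.000000i. Real part: 0.660237

0.660237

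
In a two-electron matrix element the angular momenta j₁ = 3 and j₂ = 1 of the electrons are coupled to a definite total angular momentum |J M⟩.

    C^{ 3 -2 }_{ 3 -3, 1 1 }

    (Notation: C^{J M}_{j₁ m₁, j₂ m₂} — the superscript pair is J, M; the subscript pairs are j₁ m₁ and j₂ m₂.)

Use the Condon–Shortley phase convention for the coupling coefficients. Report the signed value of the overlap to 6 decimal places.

-0.500000  (= −√(1/4))

triangle: 1!*5!*1!/8! = 120/40320
(j±m)!: 0!*6!*2!*0!*1!*5! = 172800
prefactor² = (2J+1)*Δ*N² = 3600
  k=1: −1/(1!*0!*5!*1!*0!*0!) = -1/120
Σ = -1/120  ⇒  CG² = 3600*(-1/120)² = 1/4
CG = −√(1/4) = -0.500000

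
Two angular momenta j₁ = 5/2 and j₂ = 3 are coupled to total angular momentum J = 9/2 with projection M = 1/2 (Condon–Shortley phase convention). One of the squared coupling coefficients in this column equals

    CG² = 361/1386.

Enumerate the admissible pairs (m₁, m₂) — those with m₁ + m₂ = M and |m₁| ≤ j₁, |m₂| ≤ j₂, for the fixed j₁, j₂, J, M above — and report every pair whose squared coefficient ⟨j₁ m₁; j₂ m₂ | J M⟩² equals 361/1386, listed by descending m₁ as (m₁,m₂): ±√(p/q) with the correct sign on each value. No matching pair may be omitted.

Admissible pairs with m₁+m₂ = M = 1/2: (-5/2,3), (-3/2,2), (-1/2,1), (1/2,0), (3/2,-1), (5/2,-2)
  (m₁,m₂)=(5/2,-2): CG² = 125/1386, CG = +√(125/1386)
  (m₁,m₂)=(3/2,-1): CG² = 35/99, CG = +√(35/99)
  (m₁,m₂)=(1/2,0): CG² = 10/231, CG = +√(10/231)
  (m₁,m₂)=(-1/2,1): CG² = 160/693, CG = −√(160/693)
  (m₁,m₂)=(-3/2,2): CG² = 361/1386, CG = −√(361/1386)   ← matches the target
  (m₁,m₂)=(-5/2,3): CG² = 5/231, CG = −√(5/231)
Pairs with CG² = 361/1386: (-3/2,2): −√(361/1386)

(-3/2,2): −√(361/1386)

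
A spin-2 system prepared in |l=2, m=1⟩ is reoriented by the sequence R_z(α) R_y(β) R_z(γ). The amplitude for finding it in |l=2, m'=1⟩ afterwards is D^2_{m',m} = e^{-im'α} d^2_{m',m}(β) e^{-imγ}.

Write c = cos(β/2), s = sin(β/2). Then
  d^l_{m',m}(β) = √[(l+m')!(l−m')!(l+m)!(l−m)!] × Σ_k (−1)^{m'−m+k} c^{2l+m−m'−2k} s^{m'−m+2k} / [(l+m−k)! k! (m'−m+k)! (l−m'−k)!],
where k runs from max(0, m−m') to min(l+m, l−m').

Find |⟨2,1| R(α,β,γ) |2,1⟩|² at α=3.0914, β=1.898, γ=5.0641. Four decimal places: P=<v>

D^2_{1,1}(3.0914,1.8980,5.0641) = e^{-i·1·3.0914}·d^2_{1,1}(1.8980)·e^{-i·1·5.0641}. Compute d first:
c=cos(1.898000/2)=0.582496, s=sin(1.898000/2)=0.812833; N=√[6·1·6·1]=6.000000
Admissible k: 0..1 (factorial args all ≥0)
  k=0: (−1)^0·6.0000/(6)·0.5825^4·0.8128^0 = +0.115126
  k=1: (−1)^1·6.0000/(2)·0.5825^2·0.8128^2 = -0.672528
d^2_{1,1}(1.8980) = +0.115126 -0.672528 = -0.557403
|D^2_{1,1}|² = |d^2_{1,1}(β)|² = (-0.557403)² = 0.310698 (the z-rotation phases have unit modulus)

P=0.3107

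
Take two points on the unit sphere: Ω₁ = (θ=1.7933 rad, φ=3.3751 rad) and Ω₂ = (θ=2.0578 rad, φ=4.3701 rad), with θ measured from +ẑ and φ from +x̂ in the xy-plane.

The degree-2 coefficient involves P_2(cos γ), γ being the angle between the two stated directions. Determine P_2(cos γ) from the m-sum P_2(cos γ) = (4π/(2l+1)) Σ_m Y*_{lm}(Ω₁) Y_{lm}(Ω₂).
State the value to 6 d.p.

Term-by-term m-sum for l=2 (normalisation 4π/5 = 2.513274):
  m=-2: (0.328115, 0.165441) × (-0.233706, -0.190765) = (-0.045122, -0.101257)  (running Σ = (-0.045122, -0.101257))
  m=-1: (0.161765, 0.038475) × (0.107240, -0.300970) = (0.028927, -0.044560)  (running Σ = (-0.016195, -0.145817))
  m=0: (-0.269316, -0.000000) × (-0.108174, 0.000000) = (0.029133, 0.000000)  (running Σ = (0.012939, -0.145817))
  m=1: (-0.161765, 0.038475) × (-0.107240, -0.300970) = (0.028927, 0.044560)  (running Σ = (0.041866, -0.101257))
  m=2: (0.328115, -0.165441) × (-0.233706, 0.190765) = (-0.045122, 0.101257)  (running Σ = (-0.003256, -0.000000))
Accumulated sum (-0.003256, -0.000000); after 4π/(2l+1) scaling, (-0.008183, -0.000000) ⇒ P_2 = -0.008183

-0.008183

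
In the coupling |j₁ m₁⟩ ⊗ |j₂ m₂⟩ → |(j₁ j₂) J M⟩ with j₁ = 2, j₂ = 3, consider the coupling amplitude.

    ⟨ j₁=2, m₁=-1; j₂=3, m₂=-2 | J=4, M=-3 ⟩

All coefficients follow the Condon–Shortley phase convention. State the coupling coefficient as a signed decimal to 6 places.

+0.223607

j₁+j₂−J=1  J+j₁−j₂=3  J−j₁+j₂=5  j₁+j₂+J+1=10
(j₁±m₁, j₂±m₂, J±M) = (1,3,1,5,1,7)
P² = 6480
sum k=0..1:
  [0] +1/144 = 1/144
  [1] −1/240 = -1/240
S = 1/360
C² = P²·S² = 1/20 ; C = +0.223607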